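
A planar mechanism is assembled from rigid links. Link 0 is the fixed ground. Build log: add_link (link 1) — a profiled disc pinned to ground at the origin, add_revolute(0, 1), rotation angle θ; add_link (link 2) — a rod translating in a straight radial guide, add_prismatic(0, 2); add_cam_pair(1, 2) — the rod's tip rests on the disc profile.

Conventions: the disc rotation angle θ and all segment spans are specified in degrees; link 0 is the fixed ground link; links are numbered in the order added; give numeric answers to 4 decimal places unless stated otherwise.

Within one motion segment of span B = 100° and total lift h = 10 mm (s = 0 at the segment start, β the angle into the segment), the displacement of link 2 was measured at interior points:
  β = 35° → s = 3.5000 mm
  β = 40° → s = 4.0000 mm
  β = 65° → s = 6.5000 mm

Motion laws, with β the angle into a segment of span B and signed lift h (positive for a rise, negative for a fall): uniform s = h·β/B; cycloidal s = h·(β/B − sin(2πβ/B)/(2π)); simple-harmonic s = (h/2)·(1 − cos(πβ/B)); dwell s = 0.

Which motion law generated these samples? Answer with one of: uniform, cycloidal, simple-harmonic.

candidates at β/B = r: uniform s = h·r (linear in β); cycloidal s = h·(r − sin(2πr)/(2π)); simple-harmonic s = (h/2)(1 − cos(πr))
β=35°: printed 3.5000 | uniform 3.5000, cycloidal 2.2124, simple-harmonic 2.7300
β=40°: printed 4.0000 | uniform 4.0000, cycloidal 3.0645, simple-harmonic 3.4549
β=65°: printed 6.5000 | uniform 6.5000, cycloidal 7.7876, simple-harmonic 7.2700
only one law matches every sample → uniform

uniform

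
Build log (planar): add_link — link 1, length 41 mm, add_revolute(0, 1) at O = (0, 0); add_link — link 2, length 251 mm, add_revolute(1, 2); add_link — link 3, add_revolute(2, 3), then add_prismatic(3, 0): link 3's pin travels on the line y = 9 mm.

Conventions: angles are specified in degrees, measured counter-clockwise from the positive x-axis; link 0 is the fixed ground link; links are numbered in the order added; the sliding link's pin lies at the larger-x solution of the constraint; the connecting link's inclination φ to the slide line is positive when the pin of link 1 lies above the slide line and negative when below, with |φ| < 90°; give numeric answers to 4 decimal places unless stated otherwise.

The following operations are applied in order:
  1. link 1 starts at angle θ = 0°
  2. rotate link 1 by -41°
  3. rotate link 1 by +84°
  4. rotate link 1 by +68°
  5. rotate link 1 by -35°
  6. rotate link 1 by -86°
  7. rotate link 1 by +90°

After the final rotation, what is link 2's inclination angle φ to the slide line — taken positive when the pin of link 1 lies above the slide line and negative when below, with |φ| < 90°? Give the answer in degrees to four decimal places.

geometry: r = 41 mm, L = 251 mm, e = 9 mm; θ starts at 0°
rotate link 1 by -41°: θ ← 0° -41° = -41°
rotate link 1 by +84°: θ ← -41° +84° = 43°
rotate link 1 by +68°: θ ← 43° +68° = 111°
rotate link 1 by -35°: θ ← 111° -35° = 76°
rotate link 1 by -86°: θ ← 76° -86° = -10°
rotate link 1 by +90°: θ ← -10° +90° = 80°
h = r sin θ − e = 40.377118 − 9 = 31.377118
sin φ = h / L = 31.377118 / 251 = 0.12500844
φ = arcsin(0.12500844) = 7.181243°

7.1812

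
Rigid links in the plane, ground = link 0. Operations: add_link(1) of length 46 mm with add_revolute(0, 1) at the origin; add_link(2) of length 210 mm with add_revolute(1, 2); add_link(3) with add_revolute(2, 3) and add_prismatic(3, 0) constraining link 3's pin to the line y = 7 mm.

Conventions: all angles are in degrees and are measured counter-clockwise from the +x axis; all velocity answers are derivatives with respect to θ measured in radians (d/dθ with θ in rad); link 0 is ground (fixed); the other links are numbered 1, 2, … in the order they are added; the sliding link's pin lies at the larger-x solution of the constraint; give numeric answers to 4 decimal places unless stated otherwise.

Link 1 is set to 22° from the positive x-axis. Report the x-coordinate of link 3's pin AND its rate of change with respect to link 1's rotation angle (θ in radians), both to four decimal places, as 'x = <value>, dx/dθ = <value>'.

geometry: r = 46 mm, L = 210 mm, e = 7 mm
crank pin P = (r cos θ, r sin θ) = (42.650457, 17.231903)
h = r sin θ − e = 17.231903 − 7 = 10.231903
x = r cos θ + √(L² − h²) = 42.650457 + 209.750586 = 252.401043
dx/dθ = −r sin θ − h·r cos θ/√(L² − h²) (θ in radians; h = 10.231903) = -19.312447

x = 252.4010, dx/dθ = -19.3124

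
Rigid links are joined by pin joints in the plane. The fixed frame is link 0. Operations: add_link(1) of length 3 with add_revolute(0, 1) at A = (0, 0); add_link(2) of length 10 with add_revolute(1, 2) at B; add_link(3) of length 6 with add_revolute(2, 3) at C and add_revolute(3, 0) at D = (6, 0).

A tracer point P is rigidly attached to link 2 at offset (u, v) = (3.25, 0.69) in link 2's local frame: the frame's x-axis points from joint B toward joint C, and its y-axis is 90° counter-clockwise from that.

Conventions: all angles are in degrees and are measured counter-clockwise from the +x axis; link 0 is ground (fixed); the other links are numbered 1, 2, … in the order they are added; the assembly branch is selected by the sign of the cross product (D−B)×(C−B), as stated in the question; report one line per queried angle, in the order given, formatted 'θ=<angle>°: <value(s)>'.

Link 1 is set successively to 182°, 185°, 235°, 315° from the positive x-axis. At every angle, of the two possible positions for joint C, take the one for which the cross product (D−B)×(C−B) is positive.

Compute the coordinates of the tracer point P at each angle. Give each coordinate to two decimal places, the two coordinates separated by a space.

A=(0,0), D=(6.00,0)
θ=182°: B = A + 3.00·(cos182°, sin182°) = (-2.9982, -0.1047)
θ=182°: |BD| = 8.9988
θ=182°: circle(B,10.00) ∩ circle(D,6.00): a=8.0554, h=5.9254
θ=182°:   candidates: C₊=(4.9878,5.9140) cross=53.321; C₋=(5.1257,-5.9360) cross=-53.321
θ=182°:   branch + wants cross > 0 → take C=(4.9878,5.9140) (cross=53.321)
θ=182°: ex = (C−B)/|BC| = (0.7986,0.6019); ey = (-0.6019,0.7986)
θ=182°: P = B + 3.25·ex + 0.69·ey = (-0.8180,2.4024)
θ=185°: B = A + 3.00·(cos185°, sin185°) = (-2.9886, -0.2615)
θ=185°: |BD| = 8.9924
θ=185°: circle(B,10.00) ∩ circle(D,6.00): a=8.0548, h=5.9263
θ=185°:   candidates: C₊=(4.8905,5.8965) cross=53.291; C₋=(5.2351,-5.9510) cross=-53.291
θ=185°:   branch + wants cross > 0 → take C=(4.8905,5.8965) (cross=53.291)
θ=185°: ex = (C−B)/|BC| = (0.7879,0.6158); ey = (-0.6158,0.7879)
θ=185°: P = B + 3.25·ex + 0.69·ey = (-0.8528,2.2835)
θ=235°: B = A + 3.00·(cos235°, sin235°) = (-1.7207, -2.4575)
θ=235°: |BD| = 8.1024
θ=235°: circle(B,10.00) ∩ circle(D,6.00): a=8.0006, h=5.9991
θ=235°:   candidates: C₊=(4.0835,5.6857) cross=48.607; C₋=(7.7226,-5.7474) cross=-48.607
θ=235°:   branch + wants cross > 0 → take C=(4.0835,5.6857) (cross=48.607)
θ=235°: ex = (C−B)/|BC| = (0.5804,0.8143); ey = (-0.8143,0.5804)
θ=235°: P = B + 3.25·ex + 0.69·ey = (-0.3962,0.5896)
θ=315°: B = A + 3.00·(cos315°, sin315°) = (2.1213, -2.1213)
θ=315°: |BD| = 4.4209
θ=315°: circle(B,10.00) ∩ circle(D,6.00): a=9.4488, h=3.2741
θ=315°:   candidates: C₊=(8.8402,5.2852) cross=14.474; C₋=(11.9823,-0.4599) cross=-14.474
θ=315°:   branch + wants cross > 0 → take C=(8.8402,5.2852) (cross=14.474)
θ=315°: ex = (C−B)/|BC| = (0.6719,0.7406); ey = (-0.7406,0.6719)
θ=315°: P = B + 3.25·ex + 0.69·ey = (3.7939,0.7494)

θ=182°: -0.82 2.40
θ=185°: -0.85 2.28
θ=235°: -0.40 0.59
θ=315°: 3.79 0.75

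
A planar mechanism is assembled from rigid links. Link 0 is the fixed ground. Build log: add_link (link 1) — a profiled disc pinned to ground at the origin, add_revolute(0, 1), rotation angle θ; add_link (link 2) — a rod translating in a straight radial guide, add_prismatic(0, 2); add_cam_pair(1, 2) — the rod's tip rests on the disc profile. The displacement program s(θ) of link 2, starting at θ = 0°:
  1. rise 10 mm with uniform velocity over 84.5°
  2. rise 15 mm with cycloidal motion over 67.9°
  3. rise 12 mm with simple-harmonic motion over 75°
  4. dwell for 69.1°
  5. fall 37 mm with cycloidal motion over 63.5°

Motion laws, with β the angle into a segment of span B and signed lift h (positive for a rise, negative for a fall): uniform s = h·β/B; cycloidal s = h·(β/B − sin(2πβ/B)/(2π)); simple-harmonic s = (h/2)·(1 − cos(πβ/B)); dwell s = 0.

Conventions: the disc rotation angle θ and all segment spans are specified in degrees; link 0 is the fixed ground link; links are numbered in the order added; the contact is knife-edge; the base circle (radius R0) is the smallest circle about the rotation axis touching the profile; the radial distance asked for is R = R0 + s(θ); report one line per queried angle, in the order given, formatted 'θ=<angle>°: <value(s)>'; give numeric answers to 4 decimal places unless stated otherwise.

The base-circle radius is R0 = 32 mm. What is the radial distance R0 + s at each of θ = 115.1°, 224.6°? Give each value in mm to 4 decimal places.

seg 1 [0°–84.5°] uniform, h=10: full span → s += 10 → s = 10.0000
seg 2 [84.5°–152.4°] cycloidal, h=15: θ=115.1° here. β=30.6, B=67.9. 15·(0.4507 − sin(2π·0.4507)/(2π)) = 6.0317 → s = 16.0317
seg 2 [84.5°–152.4°] cycloidal, h=15: full span → s += 15 → s = 25.0000
seg 3 [152.4°–227.4°] simple-harmonic, h=12: θ=224.6° here. β=72.2, B=75. 12/2·(1 − cos(π·0.9627)) = 11.9588 → s = 36.9588
θ=115.1°: R = R0 + s = 32 + 16.0317 = 48.0317
θ=224.6°: R = R0 + s = 32 + 36.9588 = 68.9588

θ=115.1°: 48.0317
θ=224.6°: 68.9588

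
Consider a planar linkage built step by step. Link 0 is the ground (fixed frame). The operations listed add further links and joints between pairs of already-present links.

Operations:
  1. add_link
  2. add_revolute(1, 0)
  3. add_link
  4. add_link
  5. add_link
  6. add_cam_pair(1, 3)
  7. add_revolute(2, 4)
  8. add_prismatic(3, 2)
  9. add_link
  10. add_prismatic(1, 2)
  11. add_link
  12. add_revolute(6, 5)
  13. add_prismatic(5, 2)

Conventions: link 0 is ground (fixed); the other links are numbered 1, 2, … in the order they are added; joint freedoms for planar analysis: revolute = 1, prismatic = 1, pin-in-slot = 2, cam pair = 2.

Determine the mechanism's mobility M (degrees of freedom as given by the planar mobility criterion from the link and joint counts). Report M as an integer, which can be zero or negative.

(L,J1,J2)=(1,0,0); link0 fixed
link1: (2,0,0)
R 1-0 [J1]: (2,1,0)
link2: (3,1,0)
link3: (4,1,0)
link4: (5,1,0)
C 1-3 [J2]: (5,1,1)
R 2-4 [J1]: (5,2,1)
P 3-2 [J1]: (5,3,1)
link5: (6,3,1)
P 1-2 [J1]: (6,4,1)
link6: (7,4,1)
R 6-5 [J1]: (7,5,1)
P 5-2 [J1]: (7,6,1)
Grübler: 3·6 − 2·6 − 1 = 5

M = 5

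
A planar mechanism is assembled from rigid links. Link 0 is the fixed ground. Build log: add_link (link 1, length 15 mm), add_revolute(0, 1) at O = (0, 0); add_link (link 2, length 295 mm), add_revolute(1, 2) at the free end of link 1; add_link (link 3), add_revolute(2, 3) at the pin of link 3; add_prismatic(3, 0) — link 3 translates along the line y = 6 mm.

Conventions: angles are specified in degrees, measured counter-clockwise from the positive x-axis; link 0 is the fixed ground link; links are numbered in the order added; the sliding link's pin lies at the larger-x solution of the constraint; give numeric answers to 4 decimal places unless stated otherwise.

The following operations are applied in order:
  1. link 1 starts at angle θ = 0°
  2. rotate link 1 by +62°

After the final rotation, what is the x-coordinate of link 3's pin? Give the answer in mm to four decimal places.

geometry: r = 15 mm, L = 295 mm, e = 6 mm; θ starts at 0°
rotate link 1 by +62°: θ ← 0° +62° = 62°
crank pin P = (r cos θ, r sin θ) = (7.042073, 13.244214)
h = r sin θ − e = 13.244214 − 6 = 7.244214
x = r cos θ + √(L² − h²) = 7.042073 + 294.911040 = 301.953113

301.9531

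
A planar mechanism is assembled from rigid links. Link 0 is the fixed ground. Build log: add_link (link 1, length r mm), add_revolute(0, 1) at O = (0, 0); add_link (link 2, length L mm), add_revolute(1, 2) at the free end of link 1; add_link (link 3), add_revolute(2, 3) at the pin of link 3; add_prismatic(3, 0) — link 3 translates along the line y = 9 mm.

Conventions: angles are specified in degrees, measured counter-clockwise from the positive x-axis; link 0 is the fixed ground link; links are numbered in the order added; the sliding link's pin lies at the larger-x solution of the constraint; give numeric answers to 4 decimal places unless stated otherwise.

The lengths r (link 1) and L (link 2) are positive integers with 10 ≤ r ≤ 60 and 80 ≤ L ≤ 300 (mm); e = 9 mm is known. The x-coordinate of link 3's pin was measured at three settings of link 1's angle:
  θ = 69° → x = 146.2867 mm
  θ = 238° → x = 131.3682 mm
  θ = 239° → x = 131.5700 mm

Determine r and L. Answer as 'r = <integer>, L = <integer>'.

constraint per measurement: (x − r cos θ)² + (r sin θ − e)² = L²
subtracting the θ₁ and θ₂ equations cancels the r² and L² terms:
r = (x₁² − x₂²) / (2[(x₁cos θ₁ + e sin θ₁) − (x₂cos θ₂ + e sin θ₂)]) = 14.9999 → r = 15
L² = (x₁ − r cos θ₁)² + (r sin θ₁ − e)² = 19880.9979 → L = 141.0000 → L = 141
check at θ₃=239°: x = 131.5700 (printed 131.5700) ✓

r = 15, L = 141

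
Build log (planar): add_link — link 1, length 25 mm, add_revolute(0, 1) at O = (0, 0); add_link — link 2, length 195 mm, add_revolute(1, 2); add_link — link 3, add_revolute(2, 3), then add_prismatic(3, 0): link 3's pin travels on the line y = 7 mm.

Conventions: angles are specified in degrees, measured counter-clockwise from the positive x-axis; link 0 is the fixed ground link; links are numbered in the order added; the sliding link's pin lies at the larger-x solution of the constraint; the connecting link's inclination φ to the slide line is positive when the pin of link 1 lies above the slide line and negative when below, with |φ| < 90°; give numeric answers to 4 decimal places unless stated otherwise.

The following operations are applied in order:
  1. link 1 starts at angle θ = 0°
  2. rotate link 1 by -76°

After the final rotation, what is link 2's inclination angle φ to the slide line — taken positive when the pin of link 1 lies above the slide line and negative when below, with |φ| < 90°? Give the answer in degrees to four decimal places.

geometry: r = 25 mm, L = 195 mm, e = 7 mm; θ starts at 0°
rotate link 1 by -76°: θ ← 0° -76° = -76°
h = r sin θ − e = -24.257393 − 7 = -31.257393
sin φ = h / L = -31.257393 / 195 = -0.16029432
φ = arcsin(-0.16029432) = -9.223980°

-9.2240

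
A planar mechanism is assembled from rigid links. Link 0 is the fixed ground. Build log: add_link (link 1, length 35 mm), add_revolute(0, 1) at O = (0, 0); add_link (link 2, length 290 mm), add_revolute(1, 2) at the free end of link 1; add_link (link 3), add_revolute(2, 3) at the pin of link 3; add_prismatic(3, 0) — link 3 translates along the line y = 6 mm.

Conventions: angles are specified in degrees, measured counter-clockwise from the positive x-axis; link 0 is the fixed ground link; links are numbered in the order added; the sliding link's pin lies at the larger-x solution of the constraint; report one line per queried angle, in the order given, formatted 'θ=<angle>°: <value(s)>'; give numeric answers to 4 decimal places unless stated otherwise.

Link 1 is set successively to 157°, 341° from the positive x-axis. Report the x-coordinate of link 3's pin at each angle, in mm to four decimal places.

geometry: r = 35 mm, L = 290 mm, e = 6 mm
θ=157°: crank pin P = (r cos θ, r sin θ) = (-32.217670, 13.675589)
θ=157°: h = r sin θ − e = 13.675589 − 6 = 7.675589
θ=157°: x = r cos θ + √(L² − h²) = -32.217670 + 289.898405 = 257.680735
θ=341°: crank pin P = (r cos θ, r sin θ) = (33.093150, -11.394885)
θ=341°: h = r sin θ − e = -11.394885 − 6 = -17.394885
θ=341°: x = r cos θ + √(L² − h²) = 33.093150 + 289.477837 = 322.570987

θ=157°: 257.6807
θ=341°: 322.5710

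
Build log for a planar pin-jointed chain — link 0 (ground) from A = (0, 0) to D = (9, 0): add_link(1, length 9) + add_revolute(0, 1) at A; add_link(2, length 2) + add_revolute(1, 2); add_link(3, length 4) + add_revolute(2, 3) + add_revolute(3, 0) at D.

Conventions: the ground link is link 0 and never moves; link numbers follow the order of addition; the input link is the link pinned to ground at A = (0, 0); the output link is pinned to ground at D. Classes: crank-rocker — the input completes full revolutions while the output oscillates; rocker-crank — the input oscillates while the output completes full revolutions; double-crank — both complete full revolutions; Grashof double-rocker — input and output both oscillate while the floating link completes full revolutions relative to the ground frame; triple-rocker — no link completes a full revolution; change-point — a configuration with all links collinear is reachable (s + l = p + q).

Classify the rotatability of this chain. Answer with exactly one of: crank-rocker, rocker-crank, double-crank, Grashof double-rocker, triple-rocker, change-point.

lengths: ground=9, input=9, coupler=2, output=4
sorted: s=2 (shortest), l=9 (longest), p+q=13
s + l = 11 vs p + q = 13
s + l < p + q (Grashof) with shortest = coupler link → Grashof double-rocker

Grashof double-rocker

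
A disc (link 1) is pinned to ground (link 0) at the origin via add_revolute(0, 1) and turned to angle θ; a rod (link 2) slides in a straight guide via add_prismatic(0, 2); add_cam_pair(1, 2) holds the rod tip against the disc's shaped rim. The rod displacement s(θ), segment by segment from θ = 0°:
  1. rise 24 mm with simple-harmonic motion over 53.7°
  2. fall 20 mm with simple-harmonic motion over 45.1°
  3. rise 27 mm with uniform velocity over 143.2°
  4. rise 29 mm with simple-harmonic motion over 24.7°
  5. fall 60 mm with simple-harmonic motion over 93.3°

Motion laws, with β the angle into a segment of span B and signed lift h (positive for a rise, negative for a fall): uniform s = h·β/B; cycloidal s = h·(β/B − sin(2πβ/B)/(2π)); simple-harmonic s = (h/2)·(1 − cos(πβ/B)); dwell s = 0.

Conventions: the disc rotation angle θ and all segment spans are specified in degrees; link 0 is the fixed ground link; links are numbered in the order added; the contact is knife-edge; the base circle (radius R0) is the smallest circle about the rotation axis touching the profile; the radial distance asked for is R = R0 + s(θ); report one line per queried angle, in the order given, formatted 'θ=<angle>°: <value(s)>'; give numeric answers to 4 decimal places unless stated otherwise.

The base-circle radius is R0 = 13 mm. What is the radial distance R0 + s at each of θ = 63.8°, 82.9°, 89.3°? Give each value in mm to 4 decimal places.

segment 1 (0° to 53.7°, simple-harmonic, h = 24) is passed completely: s = 0.0000 + (24) = 24.0000
θ = 63.8° falls in segment 2 (53.7° to 98.8°, simple-harmonic, h = -20): β = 63.8 − 53.7 = 10.1°, B = 45.1°; Δs = -20/2·(1 − cos(π·0.2239)) = -2.3745; s = 24.0000 − 2.3745 = 21.6255
θ = 82.9° falls in segment 2 (53.7° to 98.8°, simple-harmonic, h = -20): β = 82.9 − 53.7 = 29.2°, B = 45.1°; Δs = -20/2·(1 − cos(π·0.6475)) = -14.4684; s = 24.0000 − 14.4684 = 9.5316
θ = 89.3° falls in segment 2 (53.7° to 98.8°, simple-harmonic, h = -20): β = 89.3 − 53.7 = 35.6°, B = 45.1°; Δs = -20/2·(1 − cos(π·0.7894)) = -17.8892; s = 24.0000 − 17.8892 = 6.1108
θ=63.8°: R = R0 + s = 13 + 21.6255 = 34.6255
θ=82.9°: R = R0 + s = 13 + 9.5316 = 22.5316
θ=89.3°: R = R0 + s = 13 + 6.1108 = 19.1108

θ=63.8°: 34.6255
θ=82.9°: 22.5316
θ=89.3°: 19.1108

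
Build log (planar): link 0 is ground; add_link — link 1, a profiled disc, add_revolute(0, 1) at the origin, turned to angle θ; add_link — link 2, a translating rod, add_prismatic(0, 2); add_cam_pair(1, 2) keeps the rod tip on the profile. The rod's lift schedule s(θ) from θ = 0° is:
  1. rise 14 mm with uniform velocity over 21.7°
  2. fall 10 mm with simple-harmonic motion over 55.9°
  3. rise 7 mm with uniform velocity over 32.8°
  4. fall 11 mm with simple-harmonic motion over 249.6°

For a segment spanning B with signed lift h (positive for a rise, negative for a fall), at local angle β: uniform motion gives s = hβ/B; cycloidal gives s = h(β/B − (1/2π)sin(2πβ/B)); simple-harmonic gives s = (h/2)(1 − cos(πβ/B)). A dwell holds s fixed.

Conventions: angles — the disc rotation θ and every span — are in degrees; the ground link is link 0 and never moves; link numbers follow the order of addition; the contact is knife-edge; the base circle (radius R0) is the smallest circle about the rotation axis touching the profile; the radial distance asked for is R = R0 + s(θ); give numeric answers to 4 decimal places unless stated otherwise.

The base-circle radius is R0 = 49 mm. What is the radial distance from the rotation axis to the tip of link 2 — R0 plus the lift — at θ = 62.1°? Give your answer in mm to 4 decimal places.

seg 1 [0°–21.7°] uniform, h=14: full span → s += 14 → s = 14.0000
seg 2 [21.7°–77.6°] simple-harmonic, h=-10: θ=62.1° here. β=40.4, B=55.9. -10/2·(1 − cos(π·0.7227)) = -8.2199 → s = 5.7801
R = R0 + s = 49 + 5.7801 = 54.7801

54.7801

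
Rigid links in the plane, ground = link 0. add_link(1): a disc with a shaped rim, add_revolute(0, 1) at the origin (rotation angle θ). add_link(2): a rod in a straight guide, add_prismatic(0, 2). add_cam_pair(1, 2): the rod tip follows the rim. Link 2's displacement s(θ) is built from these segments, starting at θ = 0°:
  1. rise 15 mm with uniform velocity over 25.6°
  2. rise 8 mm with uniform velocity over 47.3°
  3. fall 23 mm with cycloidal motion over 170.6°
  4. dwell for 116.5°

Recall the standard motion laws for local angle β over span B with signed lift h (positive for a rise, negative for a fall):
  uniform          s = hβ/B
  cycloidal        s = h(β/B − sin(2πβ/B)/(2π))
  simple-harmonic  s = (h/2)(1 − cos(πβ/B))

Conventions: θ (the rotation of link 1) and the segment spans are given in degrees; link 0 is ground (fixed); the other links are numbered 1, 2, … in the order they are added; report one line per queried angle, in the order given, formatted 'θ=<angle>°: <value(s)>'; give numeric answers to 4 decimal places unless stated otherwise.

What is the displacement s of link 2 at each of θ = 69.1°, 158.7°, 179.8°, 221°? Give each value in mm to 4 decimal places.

segment 1 (0° to 25.6°, uniform, h = 15) is passed completely: s = 0.0000 + (15) = 15.0000
θ = 69.1° falls in segment 2 (25.6° to 72.9°, uniform, h = 8): β = 69.1 − 25.6 = 43.5°, B = 47.3°; Δs = 8·43.5/47.3 = 7.3573; s = 15.0000 + 7.3573 = 22.3573
segment 2 (25.6° to 72.9°, uniform, h = 8) is passed completely: s = 15.0000 + (8) = 23.0000
θ = 158.7° falls in segment 3 (72.9° to 243.5°, cycloidal, h = -23): β = 158.7 − 72.9 = 85.8°, B = 170.6°; Δs = -23·(0.5029 − sin(2π·0.5029)/(2π)) = -11.6348; s = 23.0000 − 11.6348 = 11.3652
θ = 179.8° falls in segment 3 (72.9° to 243.5°, cycloidal, h = -23): β = 179.8 − 72.9 = 106.9°, B = 170.6°; Δs = -23·(0.6266 − sin(2π·0.6266)/(2π)) = -17.0266; s = 23.0000 − 17.0266 = 5.9734
θ = 221° falls in segment 3 (72.9° to 243.5°, cycloidal, h = -23): β = 221 − 72.9 = 148.1°, B = 170.6°; Δs = -23·(0.8681 − sin(2π·0.8681)/(2π)) = -22.6646; s = 23.0000 − 22.6646 = 0.3354

θ=69.1°: 22.3573
θ=158.7°: 11.3652
θ=179.8°: 5.9734
θ=221°: 0.3354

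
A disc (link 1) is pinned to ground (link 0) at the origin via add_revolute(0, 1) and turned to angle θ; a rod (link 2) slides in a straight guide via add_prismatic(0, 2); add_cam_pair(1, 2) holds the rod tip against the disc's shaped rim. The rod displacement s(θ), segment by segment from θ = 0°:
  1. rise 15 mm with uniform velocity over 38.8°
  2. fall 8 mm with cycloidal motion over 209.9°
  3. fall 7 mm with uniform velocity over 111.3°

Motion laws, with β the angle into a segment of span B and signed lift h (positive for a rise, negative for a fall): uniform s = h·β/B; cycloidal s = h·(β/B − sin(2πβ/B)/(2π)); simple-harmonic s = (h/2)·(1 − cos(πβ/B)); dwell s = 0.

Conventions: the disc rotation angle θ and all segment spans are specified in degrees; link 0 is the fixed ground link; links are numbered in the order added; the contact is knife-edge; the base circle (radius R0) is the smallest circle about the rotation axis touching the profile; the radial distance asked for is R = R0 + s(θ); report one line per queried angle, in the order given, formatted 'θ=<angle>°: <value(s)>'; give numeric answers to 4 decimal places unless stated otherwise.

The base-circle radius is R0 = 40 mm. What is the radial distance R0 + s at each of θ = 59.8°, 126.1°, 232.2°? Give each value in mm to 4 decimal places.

segment 1 (0° to 38.8°, uniform, h = 15) is passed completely: s = 0.0000 + (15) = 15.0000
θ = 59.8° falls in segment 2 (38.8° to 248.7°, cycloidal, h = -8): β = 59.8 − 38.8 = 21°, B = 209.9°; Δs = -8·(0.1000 − sin(2π·0.1000)/(2π)) = -0.0517; s = 15.0000 − 0.0517 = 14.9483
θ = 126.1° falls in segment 2 (38.8° to 248.7°, cycloidal, h = -8): β = 126.1 − 38.8 = 87.3°, B = 209.9°; Δs = -8·(0.4159 − sin(2π·0.4159)/(2π)) = -2.6855; s = 15.0000 − 2.6855 = 12.3145
θ = 232.2° falls in segment 2 (38.8° to 248.7°, cycloidal, h = -8): β = 232.2 − 38.8 = 193.4°, B = 209.9°; Δs = -8·(0.9214 − sin(2π·0.9214)/(2π)) = -7.9747; s = 15.0000 − 7.9747 = 7.0253
θ=59.8°: R = R0 + s = 40 + 14.9483 = 54.9483
θ=126.1°: R = R0 + s = 40 + 12.3145 = 52.3145
θ=232.2°: R = R0 + s = 40 + 7.0253 = 47.0253

θ=59.8°: 54.9483
θ=126.1°: 52.3145
θ=232.2°: 47.0253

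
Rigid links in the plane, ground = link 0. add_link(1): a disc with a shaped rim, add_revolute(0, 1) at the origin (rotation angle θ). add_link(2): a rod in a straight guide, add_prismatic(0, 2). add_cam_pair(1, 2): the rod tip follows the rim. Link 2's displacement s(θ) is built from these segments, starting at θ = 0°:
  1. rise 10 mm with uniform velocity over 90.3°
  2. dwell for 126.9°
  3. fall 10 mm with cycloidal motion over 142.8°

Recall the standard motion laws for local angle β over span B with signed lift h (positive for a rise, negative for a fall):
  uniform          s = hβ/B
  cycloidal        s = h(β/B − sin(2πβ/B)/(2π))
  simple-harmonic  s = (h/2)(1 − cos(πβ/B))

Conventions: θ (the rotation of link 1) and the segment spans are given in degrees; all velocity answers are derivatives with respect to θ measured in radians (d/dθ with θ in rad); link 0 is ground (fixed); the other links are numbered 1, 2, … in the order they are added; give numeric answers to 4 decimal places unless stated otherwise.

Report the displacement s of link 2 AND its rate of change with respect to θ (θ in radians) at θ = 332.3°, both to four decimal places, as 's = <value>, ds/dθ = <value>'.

segment 1 (0° to 90.3°, uniform, h = 10) is passed completely: s = 0.0000 + (10) = 10.0000
segment 2 (90.3° to 217.2°, dwell): s unchanged at 10.0000
θ = 332.3° falls in segment 3 (217.2° to 360°, cycloidal, h = -10): β = 332.3 − 217.2 = 115.1°, B = 142.8°; Δs = -10·(0.8060 − sin(2π·0.8060)/(2π)) = -9.5542; s = 10.0000 − 9.5542 = 0.4458
velocity in seg [217.2°–360°] (cycloidal), θ in radians: β = 115.1° = 2.0089 rad, B = 142.8° = 2.4923 rad; ds/dθ = (h/B)(1 − cos(2πβ/B)) = ((-10)/2.4923)(1 − cos(2π·0.8060)) = -2.628965 mm/rad

s = 0.4458, ds/dθ = -2.6290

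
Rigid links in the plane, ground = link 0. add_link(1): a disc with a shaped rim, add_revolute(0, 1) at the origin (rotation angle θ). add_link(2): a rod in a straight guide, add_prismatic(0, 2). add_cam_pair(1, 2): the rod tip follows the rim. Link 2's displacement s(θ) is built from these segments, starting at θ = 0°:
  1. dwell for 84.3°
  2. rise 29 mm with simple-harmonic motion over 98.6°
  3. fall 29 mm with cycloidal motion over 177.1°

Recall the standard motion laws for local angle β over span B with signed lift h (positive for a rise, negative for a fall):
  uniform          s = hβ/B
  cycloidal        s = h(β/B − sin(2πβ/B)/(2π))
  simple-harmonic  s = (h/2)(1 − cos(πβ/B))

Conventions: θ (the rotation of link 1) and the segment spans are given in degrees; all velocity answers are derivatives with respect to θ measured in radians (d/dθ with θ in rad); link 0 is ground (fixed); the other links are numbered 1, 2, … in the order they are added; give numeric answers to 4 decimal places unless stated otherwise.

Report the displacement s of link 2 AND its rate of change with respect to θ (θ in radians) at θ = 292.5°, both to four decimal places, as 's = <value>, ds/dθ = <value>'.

segment 1 (0° to 84.3°, dwell): s unchanged at 0.0000
segment 2 (84.3° to 182.9°, simple-harmonic, h = 29) is passed completely: s = 0.0000 + (29) = 29.0000
θ = 292.5° falls in segment 3 (182.9° to 360°, cycloidal, h = -29): β = 292.5 − 182.9 = 109.6°, B = 177.1°; Δs = -29·(0.6189 − sin(2π·0.6189)/(2π)) = -21.0823; s = 29.0000 − 21.0823 = 7.9177
velocity in seg [182.9°–360°] (cycloidal), θ in radians: β = 109.6° = 1.9129 rad, B = 177.1° = 3.0910 rad; ds/dθ = (h/B)(1 − cos(2πβ/B)) = ((-29)/3.0910)(1 − cos(2π·0.6189)) = -16.267283 mm/rad

s = 7.9177, ds/dθ = -16.2673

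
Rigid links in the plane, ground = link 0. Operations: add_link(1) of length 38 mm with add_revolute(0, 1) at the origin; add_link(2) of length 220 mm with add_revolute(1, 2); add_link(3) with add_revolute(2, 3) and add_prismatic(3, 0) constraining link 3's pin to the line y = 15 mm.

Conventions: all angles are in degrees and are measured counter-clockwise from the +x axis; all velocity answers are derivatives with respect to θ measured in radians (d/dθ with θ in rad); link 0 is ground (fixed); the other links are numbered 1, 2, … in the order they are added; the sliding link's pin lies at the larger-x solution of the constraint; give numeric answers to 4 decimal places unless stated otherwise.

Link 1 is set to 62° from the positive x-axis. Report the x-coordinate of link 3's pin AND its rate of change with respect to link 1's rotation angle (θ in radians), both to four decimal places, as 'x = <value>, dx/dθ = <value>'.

geometry: r = 38 mm, L = 220 mm, e = 15 mm
crank pin P = (r cos θ, r sin θ) = (17.839919, 33.552009)
h = r sin θ − e = 33.552009 − 15 = 18.552009
x = r cos θ + √(L² − h²) = 17.839919 + 219.216384 = 237.056303
dx/dθ = −r sin θ − h·r cos θ/√(L² − h²) (θ in radians; h = 18.552009) = -35.061779

x = 237.0563, dx/dθ = -35.0618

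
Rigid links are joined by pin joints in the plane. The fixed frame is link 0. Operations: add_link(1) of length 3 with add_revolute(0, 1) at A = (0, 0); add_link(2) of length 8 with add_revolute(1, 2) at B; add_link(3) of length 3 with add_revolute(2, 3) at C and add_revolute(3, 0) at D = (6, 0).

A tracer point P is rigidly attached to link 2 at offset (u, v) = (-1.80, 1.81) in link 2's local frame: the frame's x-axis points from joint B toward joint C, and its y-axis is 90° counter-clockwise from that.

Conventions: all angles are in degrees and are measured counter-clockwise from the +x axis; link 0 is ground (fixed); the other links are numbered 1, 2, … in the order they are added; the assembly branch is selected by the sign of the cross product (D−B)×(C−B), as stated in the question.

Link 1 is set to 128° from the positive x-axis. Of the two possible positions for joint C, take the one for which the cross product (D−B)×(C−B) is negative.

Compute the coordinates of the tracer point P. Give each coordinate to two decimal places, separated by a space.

A=(0,0), D=(6.00,0)
B = A + 3.00·(cos128°, sin128°) = (-1.8470, 2.3640)
|BD| = 8.1954
circle(B,8.00) ∩ circle(D,3.00): a=7.4532, h=2.9068
  candidates: C₊=(6.1279,2.9973) cross=23.822; C₋=(4.4509,-2.5691) cross=-23.822
  branch - wants cross < 0 → take C=(4.4509,-2.5691) (cross=-23.822)
ex = (C−B)/|BC| = (0.7872,-0.6166); ey = (0.6166,0.7872)
P = B + -1.80·ex + 1.81·ey = (-2.1479,4.8989)

-2.15 4.90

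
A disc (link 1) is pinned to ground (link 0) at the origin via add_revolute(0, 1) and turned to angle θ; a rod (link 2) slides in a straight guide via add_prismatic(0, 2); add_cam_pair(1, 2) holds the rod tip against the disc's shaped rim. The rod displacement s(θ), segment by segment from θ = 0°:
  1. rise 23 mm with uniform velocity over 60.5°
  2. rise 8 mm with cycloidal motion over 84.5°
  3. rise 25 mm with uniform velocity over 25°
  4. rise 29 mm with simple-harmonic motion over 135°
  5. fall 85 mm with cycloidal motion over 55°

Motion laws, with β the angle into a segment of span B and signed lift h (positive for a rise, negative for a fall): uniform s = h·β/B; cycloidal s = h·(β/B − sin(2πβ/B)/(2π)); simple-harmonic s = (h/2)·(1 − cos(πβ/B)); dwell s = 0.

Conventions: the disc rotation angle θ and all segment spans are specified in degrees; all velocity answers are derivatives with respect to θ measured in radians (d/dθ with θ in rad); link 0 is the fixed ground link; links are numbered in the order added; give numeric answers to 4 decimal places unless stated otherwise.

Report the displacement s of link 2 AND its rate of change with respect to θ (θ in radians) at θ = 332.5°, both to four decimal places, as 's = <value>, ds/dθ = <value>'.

segment 1 (0° to 60.5°, uniform, h = 23) is passed completely: s = 0.0000 + (23) = 23.0000
segment 2 (60.5° to 145°, cycloidal, h = 8) is passed completely: s = 23.0000 + (8) = 31.0000
segment 3 (145° to 170°, uniform, h = 25) is passed completely: s = 31.0000 + (25) = 56.0000
segment 4 (170° to 305°, simple-harmonic, h = 29) is passed completely: s = 56.0000 + (29) = 85.0000
θ = 332.5° falls in segment 5 (305° to 360°, cycloidal, h = -85): β = 332.5 − 305 = 27.5°, B = 55°; Δs = -85·(0.5000 − sin(2π·0.5000)/(2π)) = -42.5000; s = 85.0000 − 42.5000 = 42.5000
velocity in seg [305°–360°] (cycloidal), θ in radians: β = 27.5° = 0.4800 rad, B = 55° = 0.9599 rad; ds/dθ = (h/B)(1 − cos(2πβ/B)) = ((-85)/0.9599)(1 − cos(2π·0.5000)) = -177.096046 mm/rad

s = 42.5000, ds/dθ = -177.0960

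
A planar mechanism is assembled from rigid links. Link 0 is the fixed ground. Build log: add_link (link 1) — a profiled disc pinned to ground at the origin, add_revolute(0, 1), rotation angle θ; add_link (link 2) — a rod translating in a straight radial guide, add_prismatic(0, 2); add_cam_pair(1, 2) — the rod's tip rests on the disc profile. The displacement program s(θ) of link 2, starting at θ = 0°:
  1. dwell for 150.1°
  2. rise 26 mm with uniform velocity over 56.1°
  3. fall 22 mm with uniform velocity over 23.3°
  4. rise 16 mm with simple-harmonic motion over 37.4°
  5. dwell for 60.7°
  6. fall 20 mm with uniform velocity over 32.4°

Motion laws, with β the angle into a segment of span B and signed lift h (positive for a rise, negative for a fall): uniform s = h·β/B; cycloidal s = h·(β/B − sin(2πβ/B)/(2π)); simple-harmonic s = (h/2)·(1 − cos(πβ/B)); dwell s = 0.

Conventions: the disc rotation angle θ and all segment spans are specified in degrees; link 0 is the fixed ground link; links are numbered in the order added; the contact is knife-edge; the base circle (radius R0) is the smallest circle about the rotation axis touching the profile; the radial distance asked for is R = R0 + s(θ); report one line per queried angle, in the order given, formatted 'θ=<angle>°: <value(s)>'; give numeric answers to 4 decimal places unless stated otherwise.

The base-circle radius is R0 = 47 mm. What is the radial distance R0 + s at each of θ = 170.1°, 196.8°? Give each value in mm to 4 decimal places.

seg 1 [0°–150.1°] dwell: s stays 0.0000
seg 2 [150.1°–206.2°] uniform, h=26: θ=170.1° here. β=20, B=56.1. 26·20/56.1 = 9.2692 → s = 9.2692
seg 2 [150.1°–206.2°] uniform, h=26: θ=196.8° here. β=46.7, B=56.1. 26·46.7/56.1 = 21.6435 → s = 21.6435
θ=170.1°: R = R0 + s = 47 + 9.2692 = 56.2692
θ=196.8°: R = R0 + s = 47 + 21.6435 = 68.6435

θ=170.1°: 56.2692
θ=196.8°: 68.6435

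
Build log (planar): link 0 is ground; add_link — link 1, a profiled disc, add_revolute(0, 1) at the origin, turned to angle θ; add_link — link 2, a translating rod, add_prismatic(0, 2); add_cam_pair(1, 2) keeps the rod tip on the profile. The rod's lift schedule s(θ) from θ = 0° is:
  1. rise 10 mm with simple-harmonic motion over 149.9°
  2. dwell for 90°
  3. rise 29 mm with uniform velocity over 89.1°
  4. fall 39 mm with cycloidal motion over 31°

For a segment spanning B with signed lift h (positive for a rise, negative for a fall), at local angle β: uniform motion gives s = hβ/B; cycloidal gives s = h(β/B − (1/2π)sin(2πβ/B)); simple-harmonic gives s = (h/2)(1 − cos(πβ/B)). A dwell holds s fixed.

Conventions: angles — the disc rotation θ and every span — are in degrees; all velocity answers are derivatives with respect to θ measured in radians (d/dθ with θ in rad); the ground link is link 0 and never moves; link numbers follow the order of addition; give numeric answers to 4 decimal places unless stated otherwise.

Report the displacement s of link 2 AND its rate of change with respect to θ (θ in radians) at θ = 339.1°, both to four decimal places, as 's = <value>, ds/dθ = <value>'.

seg 1 [0°–149.9°] simple-harmonic, h=10: full span → s += 10 → s = 10.0000
seg 2 [149.9°–239.9°] dwell: s stays 10.0000
seg 3 [239.9°–329°] uniform, h=29: full span → s += 29 → s = 39.0000
seg 4 [329°–360°] cycloidal, h=-39: θ=339.1° here. β=10.1, B=31. -39·(0.3258 − sin(2π·0.3258)/(2π)) = -7.1903 → s = 31.8097
velocity in seg [329°–360°] (cycloidal), θ in radians: β = 10.1° = 0.1763 rad, B = 31° = 0.5411 rad; ds/dθ = (h/B)(1 − cos(2πβ/B)) = ((-39)/0.5411)(1 − cos(2π·0.3258)) = -105.131247 mm/rad

s = 31.8097, ds/dθ = -105.1312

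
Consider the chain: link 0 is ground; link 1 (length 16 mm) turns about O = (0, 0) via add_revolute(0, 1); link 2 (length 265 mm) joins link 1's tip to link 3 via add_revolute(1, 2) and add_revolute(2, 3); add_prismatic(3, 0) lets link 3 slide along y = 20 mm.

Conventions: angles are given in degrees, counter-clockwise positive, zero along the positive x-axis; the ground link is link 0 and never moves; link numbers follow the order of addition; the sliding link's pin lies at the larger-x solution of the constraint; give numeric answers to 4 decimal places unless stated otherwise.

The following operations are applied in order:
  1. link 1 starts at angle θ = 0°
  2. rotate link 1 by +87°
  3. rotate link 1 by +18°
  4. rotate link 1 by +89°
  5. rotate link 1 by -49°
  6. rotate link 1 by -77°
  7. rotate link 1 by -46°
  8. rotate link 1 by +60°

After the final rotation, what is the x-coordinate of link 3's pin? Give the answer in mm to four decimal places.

geometry: r = 16 mm, L = 265 mm, e = 20 mm; θ starts at 0°
rotate link 1 by +87°: θ ← 0° +87° = 87°
rotate link 1 by +18°: θ ← 87° +18° = 105°
rotate link 1 by +89°: θ ← 105° +89° = 194°
rotate link 1 by -49°: θ ← 194° -49° = 145°
rotate link 1 by -77°: θ ← 145° -77° = 68°
rotate link 1 by -46°: θ ← 68° -46° = 22°
rotate link 1 by +60°: θ ← 22° +60° = 82°
crank pin P = (r cos θ, r sin θ) = (2.226770, 15.844289)
h = r sin θ − e = 15.844289 − 20 = -4.155711
x = r cos θ + √(L² − h²) = 2.226770 + 264.967413 = 267.194183

267.1942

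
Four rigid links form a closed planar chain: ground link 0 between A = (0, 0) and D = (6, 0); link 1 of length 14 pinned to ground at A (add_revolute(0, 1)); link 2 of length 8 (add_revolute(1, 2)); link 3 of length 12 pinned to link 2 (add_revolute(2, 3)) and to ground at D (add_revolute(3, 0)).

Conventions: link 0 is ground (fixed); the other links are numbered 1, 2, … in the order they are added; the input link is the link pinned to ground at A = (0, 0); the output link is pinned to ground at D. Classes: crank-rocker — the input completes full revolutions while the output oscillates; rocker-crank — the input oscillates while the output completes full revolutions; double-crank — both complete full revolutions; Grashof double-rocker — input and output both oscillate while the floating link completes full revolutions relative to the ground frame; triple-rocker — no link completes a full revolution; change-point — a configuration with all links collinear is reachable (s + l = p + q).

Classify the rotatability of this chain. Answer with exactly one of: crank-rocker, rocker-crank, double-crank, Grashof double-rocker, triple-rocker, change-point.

lengths: ground=6, input=14, coupler=8, output=12
sorted: s=6 (shortest), l=14 (longest), p+q=20
s + l = 20 vs p + q = 20
s + l = p + q → change-point (collinear configuration reachable)

change-point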